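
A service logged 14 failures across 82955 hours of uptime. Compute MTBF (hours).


Formula: MTBF = Total operating time / Number of failures
MTBF = 82955 / 14
MTBF = 5925.36 hours

5925.36 hours


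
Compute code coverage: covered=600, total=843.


Coverage = covered / total * 100
Coverage = 600 / 843 * 100
Coverage = 71.17%

71.17%


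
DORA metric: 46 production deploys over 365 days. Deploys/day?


Formula: deployments per day = releases / days
= 46 / 365
= 0.126 deploys/day
(equivalently, 0.88 deploys/week)

0.126 deploys/day


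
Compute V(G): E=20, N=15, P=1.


Formula: V(G) = E - N + 2P
V(G) = 20 - 15 + 2*1
V(G) = 5 + 2
V(G) = 7

7


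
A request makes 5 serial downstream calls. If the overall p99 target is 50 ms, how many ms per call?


Formula: per_stage = total_budget / stages
per_stage = 50 / 5
per_stage = 10.0 ms

10.0 ms


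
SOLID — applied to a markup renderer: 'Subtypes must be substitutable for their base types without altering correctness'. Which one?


This describes the Liskov Substitution Principle (LSP)

Liskov Substitution Principle (LSP)


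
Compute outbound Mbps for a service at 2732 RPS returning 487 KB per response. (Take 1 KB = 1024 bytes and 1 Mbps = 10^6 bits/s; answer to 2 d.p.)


Formula: Mbps = payload_bytes * RPS * 8 / 1e6
Payload per request = 487 KB = 487 * 1024 = 498688 bytes
Total bytes/sec = 498688 * 2732 = 1362415616
Total bits/sec = 1362415616 * 8 = 10899324928
Mbps = 10899324928 / 1e6 = 10899.32

10899.32 Mbps


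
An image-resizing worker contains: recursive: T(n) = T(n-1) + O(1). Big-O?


Reasoning: linear recursion with constant work per frame
Complexity: O(n)

O(n)


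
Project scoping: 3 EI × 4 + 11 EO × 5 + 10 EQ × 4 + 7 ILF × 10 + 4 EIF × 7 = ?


UFP = EI*4 + EO*5 + EQ*4 + ILF*10 + EIF*7
UFP = 3*4 + 11*5 + 10*4 + 7*10 + 4*7
UFP = 12 + 55 + 40 + 70 + 28
UFP = 205

205


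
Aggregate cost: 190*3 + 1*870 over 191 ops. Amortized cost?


Formula: Amortized cost = Total cost / Operations
Total cost = (190 * 3) + (1 * 870)
Total cost = 570 + 870 = 1440
Amortized = 1440 / 191 = 7.5393

7.5393


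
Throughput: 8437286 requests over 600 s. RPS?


Formula: throughput = requests / seconds
throughput = 8437286 / 600
throughput = 14062.14 requests/second

14062.14 requests/second


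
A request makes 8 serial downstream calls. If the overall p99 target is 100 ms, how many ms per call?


Formula: per_stage = total_budget / stages
per_stage = 100 / 8
per_stage = 12.5 ms

12.5 ms


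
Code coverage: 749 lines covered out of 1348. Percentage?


Coverage = covered / total * 100
Coverage = 749 / 1348 * 100
Coverage = 55.56%

55.56%


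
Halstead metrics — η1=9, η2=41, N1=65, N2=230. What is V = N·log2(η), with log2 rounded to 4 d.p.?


Formula: V = N * log2(η), where N = N1 + N2 and η = η1 + η2
η = 9 + 41 = 50
N = 65 + 230 = 295
log2(50) ≈ 5.6439
V = 295 * 5.6439 = 1664.95

1664.95


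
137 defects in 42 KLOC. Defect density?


Defect density = defects / KLOC
Defect density = 137 / 42
Defect density = 3.262 defects/KLOC

3.262 defects/KLOC


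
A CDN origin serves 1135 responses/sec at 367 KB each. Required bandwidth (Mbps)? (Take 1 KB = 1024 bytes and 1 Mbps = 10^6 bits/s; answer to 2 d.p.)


Formula: Mbps = payload_bytes * RPS * 8 / 1e6
Payload per request = 367 KB = 367 * 1024 = 375808 bytes
Total bytes/sec = 375808 * 1135 = 426542080
Total bits/sec = 426542080 * 8 = 3412336640
Mbps = 3412336640 / 1e6 = 3412.34

3412.34 Mbps


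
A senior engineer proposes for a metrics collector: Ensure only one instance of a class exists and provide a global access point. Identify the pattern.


This matches the Singleton pattern

Singleton


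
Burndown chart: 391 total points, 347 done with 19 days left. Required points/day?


Formula: Required rate = Remaining points / Days left
Remaining = 391 - 347 = 44 points
Required rate = 44 / 19 = 2.32 points/day

2.32 points/day


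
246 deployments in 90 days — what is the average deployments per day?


Formula: deployments per day = releases / days
= 246 / 90
= 2.733 deploys/day
(equivalently, 19.13 deploys/week)

2.733 deploys/day


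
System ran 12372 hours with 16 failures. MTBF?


Formula: MTBF = Total operating time / Number of failures
MTBF = 12372 / 16
MTBF = 773.25 hours

773.25 hours


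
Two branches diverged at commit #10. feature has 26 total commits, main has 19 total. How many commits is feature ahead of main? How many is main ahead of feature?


Common ancestor: commit #10
feature commits after divergence: 26 - 10 = 16
main commits after divergence: 19 - 10 = 9
feature is 16 commits ahead of main
main is 9 commits ahead of feature

feature ahead: 16, main ahead: 9


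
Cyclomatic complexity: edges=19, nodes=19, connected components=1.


Formula: V(G) = E - N + 2P
V(G) = 19 - 19 + 2*1
V(G) = 0 + 2
V(G) = 2

2


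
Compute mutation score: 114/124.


Mutation score = killed / total * 100
Mutation score = 114 / 124 * 100
Mutation score = 91.94%

91.94%


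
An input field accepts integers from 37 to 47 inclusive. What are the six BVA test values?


Range: [37, 47]
Boundaries: just below min, min, min+1, max-1, max, just above max
Values: [36, 37, 38, 46, 47, 48]

[36, 37, 38, 46, 47, 48]


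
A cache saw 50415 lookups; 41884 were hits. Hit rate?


Formula: hit rate = hits / (hits + misses) * 100
hit rate = 41884 / (41884 + 8531) * 100
hit rate = 41884 / 50415 * 100
hit rate = 83.08%

83.08%


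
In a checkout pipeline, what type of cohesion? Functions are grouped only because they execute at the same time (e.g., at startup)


Reasoning: Related by timing only
Type: Temporal cohesion

Temporal cohesion


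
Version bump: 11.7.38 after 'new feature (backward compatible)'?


Current: 11.7.38
Change category: 'new feature (backward compatible)' → minor bump
SemVer rule: minor bump → increment MINOR, reset PATCH to 0 (MAJOR unchanged)
New: 11.8.0

11.8.0


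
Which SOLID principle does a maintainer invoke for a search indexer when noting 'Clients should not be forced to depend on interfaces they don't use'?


This describes the Interface Segregation Principle (ISP)

Interface Segregation Principle (ISP)


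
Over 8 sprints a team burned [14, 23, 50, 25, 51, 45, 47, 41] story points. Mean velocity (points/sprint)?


Formula: Avg velocity = Total points / Number of sprints
Points: [14, 23, 50, 25, 51, 45, 47, 41]
Sum = 14 + 23 + 50 + 25 + 51 + 45 + 47 + 41 = 296
Avg velocity = 296 / 8 = 37.0 points/sprint

37.0 points/sprint


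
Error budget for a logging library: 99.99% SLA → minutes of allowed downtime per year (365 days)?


Formula: allowed downtime = period * (100 - SLA) / 100
Period (year (365 days)) = 525600 minutes
Unavailability fraction = (100 - 99.99) / 100
Allowed downtime = 525600 * (100 - 99.99) / 100
Allowed downtime = 52.56 minutes

52.56 minutes


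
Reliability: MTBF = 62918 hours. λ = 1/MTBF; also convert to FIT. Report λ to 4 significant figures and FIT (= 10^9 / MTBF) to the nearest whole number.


Formula: λ = 1 / MTBF; FIT = λ × 1e9 = 1e9 / MTBF
λ = 1 / 62918 ≈ 1.589e-05 failures/hour
FIT = 1e9 / 62918 ≈ 15894 failures per 1e9 hours (nearest whole number)

λ = 1.589e-05 /h, FIT = 15894


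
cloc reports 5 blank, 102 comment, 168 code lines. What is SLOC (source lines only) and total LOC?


Total LOC = blank + comment + code
Total LOC = 5 + 102 + 168 = 275
SLOC (source only) = code = 168

Total LOC: 275, SLOC: 168


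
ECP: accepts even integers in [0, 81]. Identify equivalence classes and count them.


Constraint: even integers in [0, 81]
Class 1: x < 0 — out-of-range invalid
Class 2: x in [0,81] but odd — wrong type invalid
Class 3: x in [0,81] and even — valid
Class 4: x > 81 — out-of-range invalid
Total equivalence classes: 4

4 equivalence classes


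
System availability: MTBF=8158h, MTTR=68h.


Availability = MTBF / (MTBF + MTTR)
Availability = 8158 / (8158 + 68)
Availability = 8158 / 8226
Availability = 99.1734%

99.1734%


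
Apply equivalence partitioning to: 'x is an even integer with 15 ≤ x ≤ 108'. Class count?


Constraint: even integers in [15, 108]
Class 1: x < 15 — out-of-range invalid
Class 2: x in [15,108] but odd — wrong type invalid
Class 3: x in [15,108] and even — valid
Class 4: x > 108 — out-of-range invalid
Total equivalence classes: 4

4 equivalence classes


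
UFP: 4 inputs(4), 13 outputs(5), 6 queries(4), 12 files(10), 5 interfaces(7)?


UFP = EI*4 + EO*5 + EQ*4 + ILF*10 + EIF*7
UFP = 4*4 + 13*5 + 6*4 + 12*10 + 5*7
UFP = 16 + 65 + 24 + 120 + 35
UFP = 260

260


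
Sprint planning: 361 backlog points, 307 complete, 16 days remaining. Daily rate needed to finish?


Formula: Required rate = Remaining points / Days left
Remaining = 361 - 307 = 54 points
Required rate = 54 / 16 = 3.38 points/day

3.38 points/day


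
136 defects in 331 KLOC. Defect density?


Defect density = defects / KLOC
Defect density = 136 / 331
Defect density = 0.411 defects/KLOC

0.411 defects/KLOC


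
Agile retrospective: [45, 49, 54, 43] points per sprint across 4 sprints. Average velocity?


Formula: Avg velocity = Total points / Number of sprints
Points: [45, 49, 54, 43]
Sum = 45 + 49 + 54 + 43 = 191
Avg velocity = 191 / 4 = 47.75 points/sprint

47.75 points/sprint


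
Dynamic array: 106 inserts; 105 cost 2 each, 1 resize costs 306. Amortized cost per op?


Formula: Amortized cost = Total cost / Operations
Total cost = (105 * 2) + (1 * 306)
Total cost = 210 + 306 = 516
Amortized = 516 / 106 = 4.8679

4.8679


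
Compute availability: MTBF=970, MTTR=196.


Availability = MTBF / (MTBF + MTTR)
Availability = 970 / (970 + 196)
Availability = 970 / 1166
Availability = 83.1904%

83.1904%


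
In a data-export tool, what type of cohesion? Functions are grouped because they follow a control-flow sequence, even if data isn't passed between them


Reasoning: Grouped by order of execution within a routine, not by data flow
Type: Procedural cohesion

Procedural cohesion


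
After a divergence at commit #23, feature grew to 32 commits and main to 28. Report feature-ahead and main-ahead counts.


Common ancestor: commit #23
feature commits after divergence: 32 - 23 = 9
main commits after divergence: 28 - 23 = 5
feature is 9 commits ahead of main
main is 5 commits ahead of feature

feature ahead: 9, main ahead: 5


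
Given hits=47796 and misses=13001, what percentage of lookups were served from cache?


Formula: hit rate = hits / (hits + misses) * 100
hit rate = 47796 / (47796 + 13001) * 100
hit rate = 47796 / 60797 * 100
hit rate = 78.62%

78.62%


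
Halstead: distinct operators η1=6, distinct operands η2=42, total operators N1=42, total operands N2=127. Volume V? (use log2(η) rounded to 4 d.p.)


Formula: V = N * log2(η), where N = N1 + N2 and η = η1 + η2
η = 6 + 42 = 48
N = 42 + 127 = 169
log2(48) ≈ 5.5850
V = 169 * 5.5850 = 943.87

943.87


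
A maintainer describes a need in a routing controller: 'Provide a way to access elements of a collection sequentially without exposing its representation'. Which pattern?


This matches the Iterator pattern

Iterator


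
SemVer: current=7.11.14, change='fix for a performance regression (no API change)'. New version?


Current: 7.11.14
Change category: 'fix for a performance regression (no API change)' → patch bump
SemVer rule: patch bump → increment PATCH (MAJOR and MINOR unchanged)
New: 7.11.15

7.11.15


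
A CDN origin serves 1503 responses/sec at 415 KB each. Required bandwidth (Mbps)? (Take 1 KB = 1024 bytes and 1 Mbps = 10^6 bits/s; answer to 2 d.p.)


Formula: Mbps = payload_bytes * RPS * 8 / 1e6
Payload per request = 415 KB = 415 * 1024 = 424960 bytes
Total bytes/sec = 424960 * 1503 = 638714880
Total bits/sec = 638714880 * 8 = 5109719040
Mbps = 5109719040 / 1e6 = 5109.72

5109.72 Mbps


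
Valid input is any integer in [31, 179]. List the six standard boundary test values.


Range: [31, 179]
Boundaries: just below min, min, min+1, max-1, max, just above max
Values: [30, 31, 32, 178, 179, 180]

[30, 31, 32, 178, 179, 180]


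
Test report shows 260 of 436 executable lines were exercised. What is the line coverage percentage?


Coverage = covered / total * 100
Coverage = 260 / 436 * 100
Coverage = 59.63%

59.63%


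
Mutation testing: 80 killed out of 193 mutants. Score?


Mutation score = killed / total * 100
Mutation score = 80 / 193 * 100
Mutation score = 41.45%

41.45%


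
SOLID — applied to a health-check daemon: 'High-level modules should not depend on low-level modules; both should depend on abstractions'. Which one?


This describes the Dependency Inversion Principle (DIP)

Dependency Inversion Principle (DIP)


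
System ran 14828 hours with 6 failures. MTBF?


Formula: MTBF = Total operating time / Number of failures
MTBF = 14828 / 6
MTBF = 2471.33 hours

2471.33 hours


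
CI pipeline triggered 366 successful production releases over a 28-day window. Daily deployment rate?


Formula: deployments per day = releases / days
= 366 / 28
= 13.071 deploys/day
(equivalently, 91.5 deploys/week)

13.071 deploys/day


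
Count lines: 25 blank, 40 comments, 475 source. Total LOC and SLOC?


Total LOC = blank + comment + code
Total LOC = 25 + 40 + 475 = 540
SLOC (source only) = code = 475

Total LOC: 540, SLOC: 475


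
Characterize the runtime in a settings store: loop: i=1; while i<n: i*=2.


Reasoning: i doubles each step so iterations are log2(n)
Complexity: O(log n)

O(log n)


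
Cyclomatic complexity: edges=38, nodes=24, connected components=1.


Formula: V(G) = E - N + 2P
V(G) = 38 - 24 + 2*1
V(G) = 14 + 2
V(G) = 16

16


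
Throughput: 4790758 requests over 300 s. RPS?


Formula: throughput = requests / seconds
throughput = 4790758 / 300
throughput = 15969.19 requests/second

15969.19 requests/second


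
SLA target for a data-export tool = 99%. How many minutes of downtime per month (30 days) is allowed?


Formula: allowed downtime = period * (100 - SLA) / 100
Period (month (30 days)) = 43200 minutes
Unavailability fraction = (100 - 99.0) / 100
Allowed downtime = 43200 * (100 - 99.0) / 100
Allowed downtime = 432.0 minutes

432.0 minutes


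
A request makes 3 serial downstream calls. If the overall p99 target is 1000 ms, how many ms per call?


Formula: per_stage = total_budget / stages
per_stage = 1000 / 3
per_stage = 333.33 ms

333.33 ms


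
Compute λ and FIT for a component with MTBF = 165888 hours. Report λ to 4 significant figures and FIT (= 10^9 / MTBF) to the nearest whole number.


Formula: λ = 1 / MTBF; FIT = λ × 1e9 = 1e9 / MTBF
λ = 1 / 165888 ≈ 6.028e-06 failures/hour
FIT = 1e9 / 165888 ≈ 6028 failures per 1e9 hours (nearest whole number)

λ = 6.028e-06 /h, FIT = 6028


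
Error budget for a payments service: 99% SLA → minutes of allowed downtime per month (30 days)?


Formula: allowed downtime = period * (100 - SLA) / 100
Period (month (30 days)) = 43200 minutes
Unavailability fraction = (100 - 99.0) / 100
Allowed downtime = 43200 * (100 - 99.0) / 100
Allowed downtime = 432.0 minutes

432.0 minutes


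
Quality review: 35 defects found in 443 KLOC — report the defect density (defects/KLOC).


Defect density = defects / KLOC
Defect density = 35 / 443
Defect density = 0.079 defects/KLOC

0.079 defects/KLOC


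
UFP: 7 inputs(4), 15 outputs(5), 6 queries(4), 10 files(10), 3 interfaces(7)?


UFP = EI*4 + EO*5 + EQ*4 + ILF*10 + EIF*7
UFP = 7*4 + 15*5 + 6*4 + 10*10 + 3*7
UFP = 28 + 75 + 24 + 100 + 21
UFP = 248

248


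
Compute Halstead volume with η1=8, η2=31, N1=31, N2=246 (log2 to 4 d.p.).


Formula: V = N * log2(η), where N = N1 + N2 and η = η1 + η2
η = 8 + 31 = 39
N = 31 + 246 = 277
log2(39) ≈ 5.2854
V = 277 * 5.2854 = 1464.06

1464.06


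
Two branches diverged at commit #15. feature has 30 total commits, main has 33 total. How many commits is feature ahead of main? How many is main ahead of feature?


Common ancestor: commit #15
feature commits after divergence: 30 - 15 = 15
main commits after divergence: 33 - 15 = 18
feature is 15 commits ahead of main
main is 18 commits ahead of feature

feature ahead: 15, main ahead: 18


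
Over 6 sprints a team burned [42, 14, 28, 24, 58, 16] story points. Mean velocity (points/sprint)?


Formula: Avg velocity = Total points / Number of sprints
Points: [42, 14, 28, 24, 58, 16]
Sum = 42 + 14 + 28 + 24 + 58 + 16 = 182
Avg velocity = 182 / 6 = 30.33 points/sprint

30.33 points/sprint


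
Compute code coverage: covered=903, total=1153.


Coverage = covered / total * 100
Coverage = 903 / 1153 * 100
Coverage = 78.32%

78.32%


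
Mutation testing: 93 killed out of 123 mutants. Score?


Mutation score = killed / total * 100
Mutation score = 93 / 123 * 100
Mutation score = 75.61%

75.61%


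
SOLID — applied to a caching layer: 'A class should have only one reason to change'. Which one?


This describes the Single Responsibility Principle (SRP)

Single Responsibility Principle (SRP)


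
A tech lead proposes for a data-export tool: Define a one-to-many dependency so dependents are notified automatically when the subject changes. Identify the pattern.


This matches the Observer pattern

Observer


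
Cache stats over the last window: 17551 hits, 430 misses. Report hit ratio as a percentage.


Formula: hit rate = hits / (hits + misses) * 100
hit rate = 17551 / (17551 + 430) * 100
hit rate = 17551 / 17981 * 100
hit rate = 97.61%

97.61%


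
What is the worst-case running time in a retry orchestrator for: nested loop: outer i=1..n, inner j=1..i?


Reasoning: triangle: n(n+1)/2 ~ n^2/2
Complexity: O(n^2)

O(n^2)


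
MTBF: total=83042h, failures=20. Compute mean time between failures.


Formula: MTBF = Total operating time / Number of failures
MTBF = 83042 / 20
MTBF = 4152.1 hours

4152.1 hours


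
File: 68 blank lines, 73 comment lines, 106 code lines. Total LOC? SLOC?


Total LOC = blank + comment + code
Total LOC = 68 + 73 + 106 = 247
SLOC (source only) = code = 106

Total LOC: 247, SLOC: 106


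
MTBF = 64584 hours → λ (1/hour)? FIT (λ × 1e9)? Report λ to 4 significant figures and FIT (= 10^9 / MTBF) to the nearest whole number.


Formula: λ = 1 / MTBF; FIT = λ × 1e9 = 1e9 / MTBF
λ = 1 / 64584 ≈ 1.548e-05 failures/hour
FIT = 1e9 / 64584 ≈ 15484 failures per 1e9 hours (nearest whole number)

λ = 1.548e-05 /h, FIT = 15484


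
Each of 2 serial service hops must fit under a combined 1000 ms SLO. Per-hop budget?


Formula: per_stage = total_budget / stages
per_stage = 1000 / 2
per_stage = 500.0 ms

500.0 ms


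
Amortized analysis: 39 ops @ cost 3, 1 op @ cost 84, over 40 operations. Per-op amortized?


Formula: Amortized cost = Total cost / Operations
Total cost = (39 * 3) + (1 * 84)
Total cost = 117 + 84 = 201
Amortized = 201 / 40 = 5.025

5.025


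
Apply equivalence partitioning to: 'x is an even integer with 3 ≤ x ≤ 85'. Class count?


Constraint: even integers in [3, 85]
Class 1: x < 3 — out-of-range invalid
Class 2: x in [3,85] but odd — wrong type invalid
Class 3: x in [3,85] and even — valid
Class 4: x > 85 — out-of-range invalid
Total equivalence classes: 4

4 equivalence classes


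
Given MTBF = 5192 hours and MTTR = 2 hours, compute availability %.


Availability = MTBF / (MTBF + MTTR)
Availability = 5192 / (5192 + 2)
Availability = 5192 / 5194
Availability = 99.9615%

99.9615%


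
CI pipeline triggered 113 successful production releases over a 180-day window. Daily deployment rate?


Formula: deployments per day = releases / days
= 113 / 180
= 0.628 deploys/day
(equivalently, 4.39 deploys/week)

0.628 deploys/day


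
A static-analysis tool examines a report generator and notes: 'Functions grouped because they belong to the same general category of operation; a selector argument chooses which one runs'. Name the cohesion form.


Reasoning: Grouped by category of activity, not by data or sequence
Type: Logical cohesion

Logical cohesion


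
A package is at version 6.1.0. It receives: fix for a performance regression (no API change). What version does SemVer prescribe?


Current: 6.1.0
Change category: 'fix for a performance regression (no API change)' → patch bump
SemVer rule: patch bump → increment PATCH (MAJOR and MINOR unchanged)
New: 6.1.1

6.1.1


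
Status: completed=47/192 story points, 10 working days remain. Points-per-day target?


Formula: Required rate = Remaining points / Days left
Remaining = 192 - 47 = 145 points
Required rate = 145 / 10 = 14.5 points/day

14.5 points/day


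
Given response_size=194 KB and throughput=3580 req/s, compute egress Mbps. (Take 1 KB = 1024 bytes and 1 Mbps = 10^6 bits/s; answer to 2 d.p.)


Formula: Mbps = payload_bytes * RPS * 8 / 1e6
Payload per request = 194 KB = 194 * 1024 = 198656 bytes
Total bytes/sec = 198656 * 3580 = 711188480
Total bits/sec = 711188480 * 8 = 5689507840
Mbps = 5689507840 / 1e6 = 5689.51

5689.51 Mbps


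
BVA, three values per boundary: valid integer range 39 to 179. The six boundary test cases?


Range: [39, 179]
Boundaries: just below min, min, min+1, max-1, max, just above max
Values: [38, 39, 40, 178, 179, 180]

[38, 39, 40, 178, 179, 180]


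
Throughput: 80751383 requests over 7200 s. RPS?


Formula: throughput = requests / seconds
throughput = 80751383 / 7200
throughput = 11215.47 requests/second

11215.47 requests/second


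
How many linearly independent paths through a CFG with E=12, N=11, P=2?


Formula: V(G) = E - N + 2P
V(G) = 12 - 11 + 2*2
V(G) = 1 + 4
V(G) = 5

5


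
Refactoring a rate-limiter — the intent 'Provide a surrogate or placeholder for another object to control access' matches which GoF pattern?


This matches the Proxy pattern

Proxy


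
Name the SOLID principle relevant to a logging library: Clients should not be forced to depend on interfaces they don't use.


This describes the Interface Segregation Principle (ISP)

Interface Segregation Principle (ISP)


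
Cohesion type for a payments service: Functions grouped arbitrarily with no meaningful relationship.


Reasoning: Worst: random grouping
Type: Coincidental cohesion

Coincidental cohesion


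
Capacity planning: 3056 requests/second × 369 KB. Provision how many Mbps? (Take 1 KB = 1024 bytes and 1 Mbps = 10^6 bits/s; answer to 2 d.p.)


Formula: Mbps = payload_bytes * RPS * 8 / 1e6
Payload per request = 369 KB = 369 * 1024 = 377856 bytes
Total bytes/sec = 377856 * 3056 = 1154727936
Total bits/sec = 1154727936 * 8 = 9237823488
Mbps = 9237823488 / 1e6 = 9237.82

9237.82 Mbps


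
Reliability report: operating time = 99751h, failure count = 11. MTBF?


Formula: MTBF = Total operating time / Number of failures
MTBF = 99751 / 11
MTBF = 9068.27 hours

9068.27 hours


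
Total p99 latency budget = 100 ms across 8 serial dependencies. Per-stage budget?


Formula: per_stage = total_budget / stages
per_stage = 100 / 8
per_stage = 12.5 ms

12.5 ms


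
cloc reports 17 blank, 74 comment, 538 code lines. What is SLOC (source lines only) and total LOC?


Total LOC = blank + comment + code
Total LOC = 17 + 74 + 538 = 629
SLOC (source only) = code = 538

Total LOC: 629, SLOC: 538


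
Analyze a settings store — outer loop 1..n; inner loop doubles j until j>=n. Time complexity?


Reasoning: linear outer times logarithmic inner
Complexity: O(n log n)

O(n log n)


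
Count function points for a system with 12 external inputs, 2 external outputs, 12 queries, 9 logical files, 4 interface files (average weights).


UFP = EI*4 + EO*5 + EQ*4 + ILF*10 + EIF*7
UFP = 12*4 + 2*5 + 12*4 + 9*10 + 4*7
UFP = 48 + 10 + 48 + 90 + 28
UFP = 224

224


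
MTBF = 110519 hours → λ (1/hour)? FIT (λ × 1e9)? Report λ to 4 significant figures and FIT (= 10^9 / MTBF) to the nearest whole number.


Formula: λ = 1 / MTBF; FIT = λ × 1e9 = 1e9 / MTBF
λ = 1 / 110519 ≈ 9.048e-06 failures/hour
FIT = 1e9 / 110519 ≈ 9048 failures per 1e9 hours (nearest whole number)

λ = 9.048e-06 /h, FIT = 9048


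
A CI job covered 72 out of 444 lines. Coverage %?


Coverage = covered / total * 100
Coverage = 72 / 444 * 100
Coverage = 16.22%

16.22%


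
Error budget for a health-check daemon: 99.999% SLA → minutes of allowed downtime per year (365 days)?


Formula: allowed downtime = period * (100 - SLA) / 100
Period (year (365 days)) = 525600 minutes
Unavailability fraction = (100 - 99.999) / 100
Allowed downtime = 525600 * (100 - 99.999) / 100
Allowed downtime = 5.256 minutes

5.256 minutes


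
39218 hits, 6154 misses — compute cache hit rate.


Formula: hit rate = hits / (hits + misses) * 100
hit rate = 39218 / (39218 + 6154) * 100
hit rate = 39218 / 45372 * 100
hit rate = 86.44%

86.44%


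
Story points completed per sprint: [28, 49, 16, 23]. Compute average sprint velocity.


Formula: Avg velocity = Total points / Number of sprints
Points: [28, 49, 16, 23]
Sum = 28 + 49 + 16 + 23 = 116
Avg velocity = 116 / 4 = 29.0 points/sprint

29.0 points/sprint


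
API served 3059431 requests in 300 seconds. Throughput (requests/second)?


Formula: throughput = requests / seconds
throughput = 3059431 / 300
throughput = 10198.1 requests/second

10198.1 requests/second


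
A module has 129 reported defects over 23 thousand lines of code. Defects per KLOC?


Defect density = defects / KLOC
Defect density = 129 / 23
Defect density = 5.609 defects/KLOC

5.609 defects/KLOC


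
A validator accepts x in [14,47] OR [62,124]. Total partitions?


Valid ranges: [14,47] and [62,124]
Class 1: x < 14 — invalid
Class 2: 14 ≤ x ≤ 47 — valid
Class 3: 47 < x < 62 — invalid (gap between ranges)
Class 4: 62 ≤ x ≤ 124 — valid
Class 5: x > 124 — invalid
Total equivalence classes: 5

5 equivalence classes


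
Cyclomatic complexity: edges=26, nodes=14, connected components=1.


Formula: V(G) = E - N + 2P
V(G) = 26 - 14 + 2*1
V(G) = 12 + 2
V(G) = 14

14


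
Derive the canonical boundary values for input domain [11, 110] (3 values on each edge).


Range: [11, 110]
Boundaries: just below min, min, min+1, max-1, max, just above max
Values: [10, 11, 12, 109, 110, 111]

[10, 11, 12, 109, 110, 111]


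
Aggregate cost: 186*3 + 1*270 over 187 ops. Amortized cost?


Formula: Amortized cost = Total cost / Operations
Total cost = (186 * 3) + (1 * 270)
Total cost = 558 + 270 = 828
Amortized = 828 / 187 = 4.4278

4.4278


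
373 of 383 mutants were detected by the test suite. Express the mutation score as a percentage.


Mutation score = killed / total * 100
Mutation score = 373 / 383 * 100
Mutation score = 97.39%

97.39%


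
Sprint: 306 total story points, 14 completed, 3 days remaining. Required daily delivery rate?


Formula: Required rate = Remaining points / Days left
Remaining = 306 - 14 = 292 points
Required rate = 292 / 3 = 97.33 points/day

97.33 points/day


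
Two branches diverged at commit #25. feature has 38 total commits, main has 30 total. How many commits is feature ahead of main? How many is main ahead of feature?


Common ancestor: commit #25
feature commits after divergence: 38 - 25 = 13
main commits after divergence: 30 - 25 = 5
feature is 13 commits ahead of main
main is 5 commits ahead of feature

feature ahead: 13, main ahead: 5


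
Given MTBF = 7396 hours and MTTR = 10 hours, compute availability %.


Availability = MTBF / (MTBF + MTTR)
Availability = 7396 / (7396 + 10)
Availability = 7396 / 7406
Availability = 99.865%

99.865%


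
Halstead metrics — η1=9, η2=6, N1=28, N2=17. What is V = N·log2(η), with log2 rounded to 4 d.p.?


Formula: V = N * log2(η), where N = N1 + N2 and η = η1 + η2
η = 9 + 6 = 15
N = 28 + 17 = 45
log2(15) ≈ 3.9069
V = 45 * 3.9069 = 175.81

175.81


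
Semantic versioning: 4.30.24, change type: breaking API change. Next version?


Current: 4.30.24
Change category: 'breaking API change' → major bump
SemVer rule: major bump → increment MAJOR, reset MINOR and PATCH to 0
New: 5.0.0

5.0.0


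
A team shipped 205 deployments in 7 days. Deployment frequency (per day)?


Formula: deployments per day = releases / days
= 205 / 7
= 29.286 deploys/day
(equivalently, 205.0 deploys/week)

29.286 deploys/day


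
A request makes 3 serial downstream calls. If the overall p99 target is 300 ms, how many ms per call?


Formula: per_stage = total_budget / stages
per_stage = 300 / 3
per_stage = 100.0 ms

100.0 ms


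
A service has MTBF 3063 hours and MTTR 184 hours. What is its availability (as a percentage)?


Availability = MTBF / (MTBF + MTTR)
Availability = 3063 / (3063 + 184)
Availability = 3063 / 3247
Availability = 94.3332%

94.3332%


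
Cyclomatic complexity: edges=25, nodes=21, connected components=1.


Formula: V(G) = E - N + 2P
V(G) = 25 - 21 + 2*1
V(G) = 4 + 2
V(G) = 6

6


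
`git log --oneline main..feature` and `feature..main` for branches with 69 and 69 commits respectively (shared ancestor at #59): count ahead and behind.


Common ancestor: commit #59
feature commits after divergence: 69 - 59 = 10
main commits after divergence: 69 - 59 = 10
feature is 10 commits ahead of main
main is 10 commits ahead of feature

feature ahead: 10, main ahead: 10


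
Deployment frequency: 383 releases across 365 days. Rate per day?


Formula: deployments per day = releases / days
= 383 / 365
= 1.049 deploys/day
(equivalently, 7.35 deploys/week)

1.049 deploys/day


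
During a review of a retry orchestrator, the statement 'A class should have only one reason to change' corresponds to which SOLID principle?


This describes the Single Responsibility Principle (SRP)

Single Responsibility Principle (SRP)


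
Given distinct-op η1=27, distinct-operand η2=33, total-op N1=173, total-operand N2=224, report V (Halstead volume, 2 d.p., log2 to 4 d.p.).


Formula: V = N * log2(η), where N = N1 + N2 and η = η1 + η2
η = 27 + 33 = 60
N = 173 + 224 = 397
log2(60) ≈ 5.9069
V = 397 * 5.9069 = 2345.04

2345.04


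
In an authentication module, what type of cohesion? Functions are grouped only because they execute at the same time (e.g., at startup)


Reasoning: Related by timing only
Type: Temporal cohesion

Temporal cohesion


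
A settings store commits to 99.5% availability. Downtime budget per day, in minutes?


Formula: allowed downtime = period * (100 - SLA) / 100
Period (day) = 1440 minutes
Unavailability fraction = (100 - 99.5) / 100
Allowed downtime = 1440 * (100 - 99.5) / 100
Allowed downtime = 7.2 minutes

7.2 minutes


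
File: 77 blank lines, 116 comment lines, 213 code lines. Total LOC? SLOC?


Total LOC = blank + comment + code
Total LOC = 77 + 116 + 213 = 406
SLOC (source only) = code = 213

Total LOC: 406, SLOC: 213


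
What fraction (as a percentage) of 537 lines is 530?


Coverage = covered / total * 100
Coverage = 530 / 537 * 100
Coverage = 98.7%

98.7%


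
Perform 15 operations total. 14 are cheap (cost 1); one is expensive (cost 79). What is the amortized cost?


Formula: Amortized cost = Total cost / Operations
Total cost = (14 * 1) + (1 * 79)
Total cost = 14 + 79 = 93
Amortized = 93 / 15 = 6.2

6.2


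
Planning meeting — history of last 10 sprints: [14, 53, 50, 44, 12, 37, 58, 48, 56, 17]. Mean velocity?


Formula: Avg velocity = Total points / Number of sprints
Points: [14, 53, 50, 44, 12, 37, 58, 48, 56, 17]
Sum = 14 + 53 + 50 + 44 + 12 + 37 + 58 + 48 + 56 + 17 = 389
Avg velocity = 389 / 10 = 38.9 points/sprint

38.9 points/sprint


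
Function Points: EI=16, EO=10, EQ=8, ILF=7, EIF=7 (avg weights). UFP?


UFP = EI*4 + EO*5 + EQ*4 + ILF*10 + EIF*7
UFP = 16*4 + 10*5 + 8*4 + 7*10 + 7*7
UFP = 64 + 50 + 32 + 70 + 49
UFP = 265

265


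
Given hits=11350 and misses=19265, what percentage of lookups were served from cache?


Formula: hit rate = hits / (hits + misses) * 100
hit rate = 11350 / (11350 + 19265) * 100
hit rate = 11350 / 30615 * 100
hit rate = 37.07%

37.07%


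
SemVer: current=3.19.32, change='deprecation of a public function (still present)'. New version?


Current: 3.19.32
Change category: 'deprecation of a public function (still present)' → minor bump
SemVer rule: minor bump → increment MINOR, reset PATCH to 0 (MAJOR unchanged)
New: 3.20.0

3.20.0


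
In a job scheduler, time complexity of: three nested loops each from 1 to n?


Reasoning: three levels of nesting over n
Complexity: O(n^3)

O(n^3)


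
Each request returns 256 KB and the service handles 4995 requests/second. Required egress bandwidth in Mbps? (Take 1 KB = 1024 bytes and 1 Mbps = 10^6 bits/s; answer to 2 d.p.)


Formula: Mbps = payload_bytes * RPS * 8 / 1e6
Payload per request = 256 KB = 256 * 1024 = 262144 bytes
Total bytes/sec = 262144 * 4995 = 1309409280
Total bits/sec = 1309409280 * 8 = 10475274240
Mbps = 10475274240 / 1e6 = 10475.27

10475.27 Mbps


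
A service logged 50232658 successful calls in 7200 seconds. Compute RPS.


Formula: throughput = requests / seconds
throughput = 50232658 / 7200
throughput = 6976.76 requests/second

6976.76 requests/second


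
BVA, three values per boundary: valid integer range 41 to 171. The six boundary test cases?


Range: [41, 171]
Boundaries: just below min, min, min+1, max-1, max, just above max
Values: [40, 41, 42, 170, 171, 172]

[40, 41, 42, 170, 171, 172]


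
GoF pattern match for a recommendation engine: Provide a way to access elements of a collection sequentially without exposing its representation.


This matches the Iterator pattern

Iterator


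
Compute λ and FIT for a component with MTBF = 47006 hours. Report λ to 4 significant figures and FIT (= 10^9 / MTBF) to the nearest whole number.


Formula: λ = 1 / MTBF; FIT = λ × 1e9 = 1e9 / MTBF
λ = 1 / 47006 ≈ 2.127e-05 failures/hour
FIT = 1e9 / 47006 ≈ 21274 failures per 1e9 hours (nearest whole number)

λ = 2.127e-05 /h, FIT = 21274


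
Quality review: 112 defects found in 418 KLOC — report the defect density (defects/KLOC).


Defect density = defects / KLOC
Defect density = 112 / 418
Defect density = 0.268 defects/KLOC

0.268 defects/KLOC


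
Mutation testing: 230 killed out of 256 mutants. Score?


Mutation score = killed / total * 100
Mutation score = 230 / 256 * 100
Mutation score = 89.84%

89.84%


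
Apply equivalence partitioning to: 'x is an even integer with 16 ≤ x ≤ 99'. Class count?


Constraint: even integers in [16, 99]
Class 1: x < 16 — out-of-range invalid
Class 2: x in [16,99] but odd — wrong type invalid
Class 3: x in [16,99] and even — valid
Class 4: x > 99 — out-of-range invalid
Total equivalence classes: 4

4 equivalence classes


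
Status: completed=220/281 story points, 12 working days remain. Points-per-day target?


Formula: Required rate = Remaining points / Days left
Remaining = 281 - 220 = 61 points
Required rate = 61 / 12 = 5.08 points/day

5.08 points/day


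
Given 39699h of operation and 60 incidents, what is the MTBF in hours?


Formula: MTBF = Total operating time / Number of failures
MTBF = 39699 / 60
MTBF = 661.65 hours

661.65 hours


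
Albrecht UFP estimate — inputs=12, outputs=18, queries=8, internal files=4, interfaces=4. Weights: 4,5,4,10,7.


UFP = EI*4 + EO*5 + EQ*4 + ILF*10 + EIF*7
UFP = 12*4 + 18*5 + 8*4 + 4*10 + 4*7
UFP = 48 + 90 + 32 + 40 + 28
UFP = 238

238


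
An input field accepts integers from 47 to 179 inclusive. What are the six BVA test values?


Range: [47, 179]
Boundaries: just below min, min, min+1, max-1, max, just above max
Values: [46, 47, 48, 178, 179, 180]

[46, 47, 48, 178, 179, 180]


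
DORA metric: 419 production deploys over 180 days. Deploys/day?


Formula: deployments per day = releases / days
= 419 / 180
= 2.328 deploys/day
(equivalently, 16.29 deploys/week)

2.328 deploys/day


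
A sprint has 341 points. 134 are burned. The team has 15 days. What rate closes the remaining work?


Formula: Required rate = Remaining points / Days left
Remaining = 341 - 134 = 207 points
Required rate = 207 / 15 = 13.8 points/day

13.8 points/day


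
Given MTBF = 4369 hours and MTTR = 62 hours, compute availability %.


Availability = MTBF / (MTBF + MTTR)
Availability = 4369 / (4369 + 62)
Availability = 4369 / 4431
Availability = 98.6008%

98.6008%


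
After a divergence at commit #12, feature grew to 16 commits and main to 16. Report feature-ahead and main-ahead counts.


Common ancestor: commit #12
feature commits after divergence: 16 - 12 = 4
main commits after divergence: 16 - 12 = 4
feature is 4 commits ahead of main
main is 4 commits ahead of feature

feature ahead: 4, main ahead: 4


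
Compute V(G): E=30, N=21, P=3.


Formula: V(G) = E - N + 2P
V(G) = 30 - 21 + 2*3
V(G) = 9 + 6
V(G) = 15

15


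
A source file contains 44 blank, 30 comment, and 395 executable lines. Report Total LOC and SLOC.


Total LOC = blank + comment + code
Total LOC = 44 + 30 + 395 = 469
SLOC (source only) = code = 395

Total LOC: 469, SLOC: 395


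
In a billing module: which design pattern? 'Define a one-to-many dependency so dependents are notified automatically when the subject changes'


This matches the Observer pattern

Observer


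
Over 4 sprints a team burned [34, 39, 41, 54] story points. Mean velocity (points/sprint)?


Formula: Avg velocity = Total points / Number of sprints
Points: [34, 39, 41, 54]
Sum = 34 + 39 + 41 + 54 = 168
Avg velocity = 168 / 4 = 42.0 points/sprint

42.0 points/sprint


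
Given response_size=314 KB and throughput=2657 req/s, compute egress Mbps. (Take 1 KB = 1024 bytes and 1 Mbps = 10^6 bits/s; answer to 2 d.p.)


Formula: Mbps = payload_bytes * RPS * 8 / 1e6
Payload per request = 314 KB = 314 * 1024 = 321536 bytes
Total bytes/sec = 321536 * 2657 = 854321152
Total bits/sec = 854321152 * 8 = 6834569216
Mbps = 6834569216 / 1e6 = 6834.57

6834.57 Mbps


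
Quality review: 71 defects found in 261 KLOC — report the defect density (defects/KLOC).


Defect density = defects / KLOC
Defect density = 71 / 261
Defect density = 0.272 defects/KLOC

0.272 defects/KLOC


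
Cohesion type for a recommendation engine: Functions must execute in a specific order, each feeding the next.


Reasoning: Output of one is input to next
Type: Sequential cohesion

Sequential cohesion


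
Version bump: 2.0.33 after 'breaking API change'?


Current: 2.0.33
Change category: 'breaking API change' → major bump
SemVer rule: major bump → increment MAJOR, reset MINOR and PATCH to 0
New: 3.0.0

3.0.0


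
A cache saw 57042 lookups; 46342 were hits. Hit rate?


Formula: hit rate = hits / (hits + misses) * 100
hit rate = 46342 / (46342 + 10700) * 100
hit rate = 46342 / 57042 * 100
hit rate = 81.24%

81.24%


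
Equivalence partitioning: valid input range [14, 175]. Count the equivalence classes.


Valid range: [14, 175]
Class 1: x < 14 — invalid
Class 2: 14 ≤ x ≤ 175 — valid
Class 3: x > 175 — invalid
Total equivalence classes: 3

3 equivalence classes


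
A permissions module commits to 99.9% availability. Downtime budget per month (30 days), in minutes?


Formula: allowed downtime = period * (100 - SLA) / 100
Period (month (30 days)) = 43200 minutes
Unavailability fraction = (100 - 99.9) / 100
Allowed downtime = 43200 * (100 - 99.9) / 100
Allowed downtime = 43.2 minutes

43.2 minutes


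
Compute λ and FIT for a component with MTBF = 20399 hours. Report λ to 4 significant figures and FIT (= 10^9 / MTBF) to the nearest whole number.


Formula: λ = 1 / MTBF; FIT = λ × 1e9 = 1e9 / MTBF
λ = 1 / 20399 ≈ 4.902e-05 failures/hour
FIT = 1e9 / 20399 ≈ 49022 failures per 1e9 hours (nearest whole number)

λ = 4.902e-05 /h, FIT = 49022
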